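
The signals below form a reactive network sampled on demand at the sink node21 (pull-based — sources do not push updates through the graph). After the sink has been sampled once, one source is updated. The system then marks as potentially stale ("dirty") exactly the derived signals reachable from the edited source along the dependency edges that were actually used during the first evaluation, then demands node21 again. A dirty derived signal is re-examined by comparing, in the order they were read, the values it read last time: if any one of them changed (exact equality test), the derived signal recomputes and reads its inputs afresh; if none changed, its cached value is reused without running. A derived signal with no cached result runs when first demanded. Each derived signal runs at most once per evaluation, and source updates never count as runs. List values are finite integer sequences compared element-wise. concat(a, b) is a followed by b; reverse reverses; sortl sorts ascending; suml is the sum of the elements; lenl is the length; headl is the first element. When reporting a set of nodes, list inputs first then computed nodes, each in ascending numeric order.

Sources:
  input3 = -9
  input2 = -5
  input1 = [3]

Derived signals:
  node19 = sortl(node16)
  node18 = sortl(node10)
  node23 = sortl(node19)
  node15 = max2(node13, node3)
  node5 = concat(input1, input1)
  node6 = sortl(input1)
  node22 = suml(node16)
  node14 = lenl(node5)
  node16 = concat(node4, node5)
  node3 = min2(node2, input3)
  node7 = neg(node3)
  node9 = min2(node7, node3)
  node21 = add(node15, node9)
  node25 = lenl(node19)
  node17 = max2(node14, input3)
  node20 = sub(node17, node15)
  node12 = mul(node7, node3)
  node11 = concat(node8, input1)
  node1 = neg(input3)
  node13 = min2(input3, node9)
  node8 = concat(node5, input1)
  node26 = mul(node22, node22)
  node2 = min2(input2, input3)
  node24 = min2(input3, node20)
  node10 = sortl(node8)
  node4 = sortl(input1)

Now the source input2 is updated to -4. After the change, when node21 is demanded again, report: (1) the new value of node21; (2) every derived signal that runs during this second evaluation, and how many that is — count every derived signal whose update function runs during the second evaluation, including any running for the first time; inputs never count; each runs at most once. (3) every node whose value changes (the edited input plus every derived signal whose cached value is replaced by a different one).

node21 now evaluates to -18.
Run set: node2 (1 run).
Changed values: input2.
The important point: node2 recomputes to an identical value, and the output ends up unchanged.

Initial pass — values computed on the first demand:
  node2 = min2(-5, -9) = -9
  node3 = min2(-9, -9) = -9
  node7 = neg(-9) = 9
  node9 = min2(9, -9) = -9
  node13 = min2(-9, -9) = -9
  node15 = max2(-9, -9) = -9
  node21 = add(-9, -9) = -18

Second demand — change propagation:
  node2: re-runs because input2 -5->-4; new result -9 (unchanged).
  node3: re-examined; everything it read last time is the same (node2 unchanged, input3 unchanged) — cache -9 kept, no run.
  node7: re-examined; everything it read last time is the same (node3 unchanged) — cache 9 kept, no run.
  node9: re-examined; everything it read last time is the same (node7 unchanged, node3 unchanged) — cache -9 kept, no run.
  node13: re-examined; everything it read last time is the same (input3 unchanged, node9 unchanged) — cache -9 kept, no run.
  node15: re-examined; everything it read last time is the same (node13 unchanged, node3 unchanged) — cache -9 kept, no run.
  node21: re-examined; everything it read last time is the same (node15 unchanged, node9 unchanged) — cache -18 kept, no run.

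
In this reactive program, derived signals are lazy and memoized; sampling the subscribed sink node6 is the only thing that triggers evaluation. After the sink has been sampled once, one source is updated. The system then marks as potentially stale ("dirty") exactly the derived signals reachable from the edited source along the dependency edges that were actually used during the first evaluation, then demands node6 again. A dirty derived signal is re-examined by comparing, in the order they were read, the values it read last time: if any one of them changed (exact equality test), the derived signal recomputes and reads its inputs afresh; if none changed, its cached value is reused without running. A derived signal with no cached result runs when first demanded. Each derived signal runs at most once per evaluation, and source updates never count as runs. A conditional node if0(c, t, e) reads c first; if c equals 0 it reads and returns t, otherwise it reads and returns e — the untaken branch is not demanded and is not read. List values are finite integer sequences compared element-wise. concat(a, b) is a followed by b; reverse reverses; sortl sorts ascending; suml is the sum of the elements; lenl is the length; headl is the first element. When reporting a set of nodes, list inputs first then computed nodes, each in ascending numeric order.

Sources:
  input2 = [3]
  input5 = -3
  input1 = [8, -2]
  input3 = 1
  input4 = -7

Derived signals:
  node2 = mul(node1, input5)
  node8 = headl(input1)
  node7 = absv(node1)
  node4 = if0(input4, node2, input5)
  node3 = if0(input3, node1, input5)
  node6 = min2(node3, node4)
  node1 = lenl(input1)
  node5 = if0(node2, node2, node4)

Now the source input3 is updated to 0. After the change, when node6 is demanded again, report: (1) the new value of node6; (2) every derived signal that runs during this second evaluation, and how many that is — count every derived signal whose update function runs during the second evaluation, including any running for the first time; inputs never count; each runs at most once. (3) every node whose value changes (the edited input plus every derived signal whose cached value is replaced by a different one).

Demanding node6 again yields -3.
3 derived signals run: node1, node3, node6.
The nodes whose values change: input3, node3.
Note the branch switch — node1 had no cache and runs now for the first time.

First demand of the output computes:
  node3 = if0(input3=1 -> else branch input5) = -3
  node4 = if0(input4=-7 -> else branch input5) = -3
  node6 = min2(-3, -3) = -3

After the edit, cleaning proceeds:
  node1: had never run; runs now, result 2.
  node3: a read changed (input3 1->0) — executes, giving 2.
  node6: a read changed (node3 -3->2) — executes, giving -3 — identical to its old value.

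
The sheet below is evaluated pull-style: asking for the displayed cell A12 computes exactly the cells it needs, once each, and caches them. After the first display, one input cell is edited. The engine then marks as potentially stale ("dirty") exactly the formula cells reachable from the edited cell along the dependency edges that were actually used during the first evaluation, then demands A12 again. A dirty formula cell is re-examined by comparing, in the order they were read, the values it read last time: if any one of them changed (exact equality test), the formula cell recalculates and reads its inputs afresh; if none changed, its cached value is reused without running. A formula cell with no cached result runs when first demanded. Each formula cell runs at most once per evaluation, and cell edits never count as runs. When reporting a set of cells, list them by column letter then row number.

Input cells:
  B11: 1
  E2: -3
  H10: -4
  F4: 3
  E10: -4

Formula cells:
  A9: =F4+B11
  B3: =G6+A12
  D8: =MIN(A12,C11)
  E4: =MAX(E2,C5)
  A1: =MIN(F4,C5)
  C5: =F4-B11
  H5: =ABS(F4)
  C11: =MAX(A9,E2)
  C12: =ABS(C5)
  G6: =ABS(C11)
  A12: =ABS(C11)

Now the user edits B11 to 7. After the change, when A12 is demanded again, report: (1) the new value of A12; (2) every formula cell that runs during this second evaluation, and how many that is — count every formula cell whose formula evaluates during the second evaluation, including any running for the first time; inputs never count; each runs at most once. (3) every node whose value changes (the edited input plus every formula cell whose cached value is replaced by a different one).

Demanding A12 again yields 10.
3 formula cells run: A9, A12, C11.
The nodes whose values change: A9, A12, B11, C11.

First demand of the output computes:
  A9 = 3 + 1 = 4
  C11 = MAX(4, -3) = 4
  A12 = ABS(4) = 4

After the edit, cleaning proceeds:
  A9: a read changed (B11 1->7) — executes, giving 10.
  C11: a read changed (A9 4->10) — executes, giving 10.
  A12: a read changed (C11 4->10) — executes, giving 10.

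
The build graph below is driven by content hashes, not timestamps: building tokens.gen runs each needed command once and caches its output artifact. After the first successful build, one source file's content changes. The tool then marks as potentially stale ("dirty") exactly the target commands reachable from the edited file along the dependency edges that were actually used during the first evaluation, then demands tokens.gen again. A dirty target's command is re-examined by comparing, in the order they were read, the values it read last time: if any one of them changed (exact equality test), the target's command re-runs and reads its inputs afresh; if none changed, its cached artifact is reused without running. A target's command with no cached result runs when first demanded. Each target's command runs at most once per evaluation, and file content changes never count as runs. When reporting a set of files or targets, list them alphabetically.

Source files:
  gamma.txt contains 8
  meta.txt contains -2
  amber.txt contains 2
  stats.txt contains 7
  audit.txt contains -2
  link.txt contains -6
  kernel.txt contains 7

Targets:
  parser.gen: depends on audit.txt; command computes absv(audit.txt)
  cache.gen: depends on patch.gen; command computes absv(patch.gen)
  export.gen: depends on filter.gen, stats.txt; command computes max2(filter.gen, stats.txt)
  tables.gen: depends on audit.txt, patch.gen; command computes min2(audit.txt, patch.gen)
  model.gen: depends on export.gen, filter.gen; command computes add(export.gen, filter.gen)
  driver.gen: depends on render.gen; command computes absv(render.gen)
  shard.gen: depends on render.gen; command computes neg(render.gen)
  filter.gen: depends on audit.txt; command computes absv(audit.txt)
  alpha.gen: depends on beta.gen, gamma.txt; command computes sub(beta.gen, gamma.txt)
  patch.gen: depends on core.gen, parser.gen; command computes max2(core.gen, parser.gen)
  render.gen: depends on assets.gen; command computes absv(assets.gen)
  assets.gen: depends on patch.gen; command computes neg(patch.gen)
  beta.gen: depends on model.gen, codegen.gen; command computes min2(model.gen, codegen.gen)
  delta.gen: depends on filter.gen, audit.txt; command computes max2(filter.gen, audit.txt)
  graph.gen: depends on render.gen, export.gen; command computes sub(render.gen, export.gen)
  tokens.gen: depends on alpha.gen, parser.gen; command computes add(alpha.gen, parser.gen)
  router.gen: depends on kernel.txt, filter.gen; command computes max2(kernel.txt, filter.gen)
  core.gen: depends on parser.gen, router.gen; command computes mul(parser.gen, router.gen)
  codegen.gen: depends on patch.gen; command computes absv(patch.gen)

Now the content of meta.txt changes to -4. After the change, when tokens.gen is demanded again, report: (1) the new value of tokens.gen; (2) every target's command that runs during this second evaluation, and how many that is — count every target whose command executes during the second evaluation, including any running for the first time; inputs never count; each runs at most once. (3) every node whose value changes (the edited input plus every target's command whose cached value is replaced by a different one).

tokens.gen now evaluates to 3.
Run set: none (0 run).
Changed values: meta.txt.
The important point: nothing the output needs ever reads meta.txt, so the edit is invisible to it.

Initial pass — values computed on the first demand:
  filter.gen = absv(-2) = 2
  export.gen = max2(2, 7) = 7
  model.gen = add(7, 2) = 9
  parser.gen = absv(-2) = 2
  router.gen = max2(7, 2) = 7
  core.gen = mul(2, 7) = 14
  patch.gen = max2(14, 2) = 14
  codegen.gen = absv(14) = 14
  beta.gen = min2(9, 14) = 9
  alpha.gen = sub(9, 8) = 1
  tokens.gen = add(1, 2) = 3

Second demand — change propagation:
  no demanded computation ever read meta.txt, so the edit dirties nothing and nothing runs.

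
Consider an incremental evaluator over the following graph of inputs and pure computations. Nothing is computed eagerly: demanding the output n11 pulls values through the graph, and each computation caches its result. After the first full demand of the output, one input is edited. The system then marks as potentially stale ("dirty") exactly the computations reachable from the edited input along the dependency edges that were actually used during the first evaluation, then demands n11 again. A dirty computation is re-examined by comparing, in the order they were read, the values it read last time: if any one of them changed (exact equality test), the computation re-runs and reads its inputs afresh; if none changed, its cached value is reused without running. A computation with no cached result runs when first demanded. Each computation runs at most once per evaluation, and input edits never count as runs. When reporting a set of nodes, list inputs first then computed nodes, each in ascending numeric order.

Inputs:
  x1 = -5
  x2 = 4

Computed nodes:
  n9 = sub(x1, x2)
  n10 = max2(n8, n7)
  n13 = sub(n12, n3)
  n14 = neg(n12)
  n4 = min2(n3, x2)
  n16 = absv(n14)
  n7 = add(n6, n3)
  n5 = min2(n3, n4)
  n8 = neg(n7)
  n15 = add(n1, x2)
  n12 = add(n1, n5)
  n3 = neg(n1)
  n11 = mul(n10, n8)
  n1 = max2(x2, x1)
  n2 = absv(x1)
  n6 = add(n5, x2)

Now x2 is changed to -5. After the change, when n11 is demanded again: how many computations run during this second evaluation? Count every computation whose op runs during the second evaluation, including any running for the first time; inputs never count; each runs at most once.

Run set: n1, n3, n4, n5, n6, n7, n8, n10, n11 (9 run).

Initial pass — values computed on the first demand:
  n1 = max2(4, -5) = 4
  n3 = neg(4) = -4
  n4 = min2(-4, 4) = -4
  n5 = min2(-4, -4) = -4
  n6 = add(-4, 4) = 0
  n7 = add(0, -4) = -4
  n8 = neg(-4) = 4
  n10 = max2(4, -4) = 4
  n11 = mul(4, 4) = 16

Second demand — change propagation:
  n1: re-runs because x2 4->-5; new result -5.
  n3: re-runs because n1 4->-5; new result 5.
  n4: re-runs because n3 -4->5; x2 4->-5; new result -5.
  n5: re-runs because n3 -4->5; n4 -4->-5; new result -5.
  n6: re-runs because n5 -4->-5; x2 4->-5; new result -10.
  n7: re-runs because n6 0->-10; n3 -4->5; new result -5.
  n8: re-runs because n7 -4->-5; new result 5.
  n10: re-runs because n8 4->5; n7 -4->-5; new result 5.
  n11: re-runs because n10 4->5; n8 4->5; new result 25.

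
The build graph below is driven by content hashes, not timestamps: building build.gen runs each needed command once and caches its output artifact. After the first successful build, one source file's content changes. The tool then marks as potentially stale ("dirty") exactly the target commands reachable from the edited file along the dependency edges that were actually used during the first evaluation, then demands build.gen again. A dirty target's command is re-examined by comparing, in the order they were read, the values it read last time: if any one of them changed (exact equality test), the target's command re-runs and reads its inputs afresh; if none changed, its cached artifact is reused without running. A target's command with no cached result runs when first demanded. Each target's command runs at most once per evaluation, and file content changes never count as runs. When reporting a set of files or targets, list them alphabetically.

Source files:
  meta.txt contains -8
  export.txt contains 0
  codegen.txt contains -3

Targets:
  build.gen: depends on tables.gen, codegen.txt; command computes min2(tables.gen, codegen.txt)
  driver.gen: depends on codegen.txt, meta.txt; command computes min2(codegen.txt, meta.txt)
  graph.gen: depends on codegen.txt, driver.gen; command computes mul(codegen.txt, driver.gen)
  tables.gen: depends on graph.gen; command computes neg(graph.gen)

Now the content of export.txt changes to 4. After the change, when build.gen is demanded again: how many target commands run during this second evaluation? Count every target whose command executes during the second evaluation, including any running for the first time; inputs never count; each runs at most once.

Run set: none (0 run).
The important point: nothing the output needs ever reads export.txt, so the edit is invisible to it.

Initial pass — values computed on the first demand:
  driver.gen = min2(-3, -8) = -8
  graph.gen = mul(-3, -8) = 24
  tables.gen = neg(24) = -24
  build.gen = min2(-24, -3) = -24

Second demand — change propagation:
  no demanded computation ever read export.txt, so the edit dirties nothing and nothing runs.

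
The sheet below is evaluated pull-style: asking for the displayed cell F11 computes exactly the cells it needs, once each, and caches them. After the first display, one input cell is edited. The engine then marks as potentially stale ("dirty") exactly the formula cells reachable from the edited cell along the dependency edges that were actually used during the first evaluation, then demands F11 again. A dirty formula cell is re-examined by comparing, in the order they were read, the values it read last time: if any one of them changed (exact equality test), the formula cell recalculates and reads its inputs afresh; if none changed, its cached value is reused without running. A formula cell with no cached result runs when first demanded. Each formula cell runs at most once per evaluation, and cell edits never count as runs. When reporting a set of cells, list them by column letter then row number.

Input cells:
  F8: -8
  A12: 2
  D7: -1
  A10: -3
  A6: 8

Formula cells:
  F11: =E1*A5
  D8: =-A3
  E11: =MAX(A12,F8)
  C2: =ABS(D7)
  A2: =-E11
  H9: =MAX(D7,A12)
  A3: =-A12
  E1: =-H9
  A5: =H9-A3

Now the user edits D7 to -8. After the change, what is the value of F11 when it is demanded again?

First demand of the output computes:
  A3 = -(2) = -2
  H9 = MAX(-1, 2) = 2
  A5 = 2 - -2 = 4
  E1 = -(2) = -2
  F11 = -2 * 4 = -8

After the edit, cleaning proceeds:
  H9: a read changed (D7 -1->-8) — executes, giving 2 — identical to its old value.
  A5: dirty, but its reads are unchanged (H9 unchanged, A3 unchanged); cached 4 stands.
  E1: dirty, but its reads are unchanged (H9 unchanged); cached -2 stands.
  F11: dirty, but its reads are unchanged (E1 unchanged, A5 unchanged); cached -8 stands.

Note the absorption at H9: it re-runs yet its value is the same, leaving the output's value untouched.

Demanding F11 again yields -8.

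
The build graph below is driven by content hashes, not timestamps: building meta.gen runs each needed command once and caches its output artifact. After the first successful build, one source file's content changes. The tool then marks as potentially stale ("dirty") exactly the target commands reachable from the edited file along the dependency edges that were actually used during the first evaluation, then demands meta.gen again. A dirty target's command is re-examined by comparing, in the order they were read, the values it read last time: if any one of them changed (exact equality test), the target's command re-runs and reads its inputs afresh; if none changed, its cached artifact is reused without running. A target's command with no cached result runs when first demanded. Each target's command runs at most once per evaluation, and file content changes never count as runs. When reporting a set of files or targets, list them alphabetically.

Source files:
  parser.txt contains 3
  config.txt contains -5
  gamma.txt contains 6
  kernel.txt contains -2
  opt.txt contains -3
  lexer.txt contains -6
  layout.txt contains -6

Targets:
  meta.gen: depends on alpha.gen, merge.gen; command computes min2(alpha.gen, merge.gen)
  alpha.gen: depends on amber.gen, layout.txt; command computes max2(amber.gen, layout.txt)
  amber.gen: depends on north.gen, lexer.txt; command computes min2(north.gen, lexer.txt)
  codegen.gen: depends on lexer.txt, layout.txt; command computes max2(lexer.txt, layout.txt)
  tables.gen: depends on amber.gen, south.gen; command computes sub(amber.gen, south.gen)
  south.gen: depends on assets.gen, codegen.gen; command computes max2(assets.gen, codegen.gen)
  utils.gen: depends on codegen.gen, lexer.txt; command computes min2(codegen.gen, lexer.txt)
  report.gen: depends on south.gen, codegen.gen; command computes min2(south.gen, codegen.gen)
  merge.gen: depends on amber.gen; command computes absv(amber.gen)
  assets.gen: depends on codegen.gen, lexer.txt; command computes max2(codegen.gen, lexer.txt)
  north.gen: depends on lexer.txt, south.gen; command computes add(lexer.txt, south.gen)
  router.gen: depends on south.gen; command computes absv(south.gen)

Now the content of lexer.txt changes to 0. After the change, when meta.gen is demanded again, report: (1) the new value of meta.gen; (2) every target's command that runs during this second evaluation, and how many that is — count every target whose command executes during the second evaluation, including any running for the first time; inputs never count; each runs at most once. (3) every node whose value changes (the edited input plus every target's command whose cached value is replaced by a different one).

Initial pass — values computed on the first demand:
  codegen.gen = max2(-6, -6) = -6
  assets.gen = max2(-6, -6) = -6
  south.gen = max2(-6, -6) = -6
  north.gen = add(-6, -6) = -12
  amber.gen = min2(-12, -6) = -12
  alpha.gen = max2(-12, -6) = -6
  merge.gen = absv(-12) = 12
  meta.gen = min2(-6, 12) = -6

Second demand — change propagation:
  codegen.gen: re-runs because lexer.txt -6->0; new result 0.
  assets.gen: re-runs because codegen.gen -6->0; lexer.txt -6->0; new result 0.
  south.gen: re-runs because assets.gen -6->0; codegen.gen -6->0; new result 0.
  north.gen: re-runs because lexer.txt -6->0; south.gen -6->0; new result 0.
  amber.gen: re-runs because north.gen -12->0; lexer.txt -6->0; new result 0.
  alpha.gen: re-runs because amber.gen -12->0; new result 0.
  merge.gen: re-runs because amber.gen -12->0; new result 0.
  meta.gen: re-runs because alpha.gen -6->0; merge.gen 12->0; new result 0.

meta.gen now evaluates to 0.
Run set: alpha.gen, amber.gen, assets.gen, codegen.gen, merge.gen, meta.gen, north.gen, south.gen (8 run).
Changed values: alpha.gen, amber.gen, assets.gen, codegen.gen, lexer.txt, merge.gen, meta.gen, north.gen, south.gen.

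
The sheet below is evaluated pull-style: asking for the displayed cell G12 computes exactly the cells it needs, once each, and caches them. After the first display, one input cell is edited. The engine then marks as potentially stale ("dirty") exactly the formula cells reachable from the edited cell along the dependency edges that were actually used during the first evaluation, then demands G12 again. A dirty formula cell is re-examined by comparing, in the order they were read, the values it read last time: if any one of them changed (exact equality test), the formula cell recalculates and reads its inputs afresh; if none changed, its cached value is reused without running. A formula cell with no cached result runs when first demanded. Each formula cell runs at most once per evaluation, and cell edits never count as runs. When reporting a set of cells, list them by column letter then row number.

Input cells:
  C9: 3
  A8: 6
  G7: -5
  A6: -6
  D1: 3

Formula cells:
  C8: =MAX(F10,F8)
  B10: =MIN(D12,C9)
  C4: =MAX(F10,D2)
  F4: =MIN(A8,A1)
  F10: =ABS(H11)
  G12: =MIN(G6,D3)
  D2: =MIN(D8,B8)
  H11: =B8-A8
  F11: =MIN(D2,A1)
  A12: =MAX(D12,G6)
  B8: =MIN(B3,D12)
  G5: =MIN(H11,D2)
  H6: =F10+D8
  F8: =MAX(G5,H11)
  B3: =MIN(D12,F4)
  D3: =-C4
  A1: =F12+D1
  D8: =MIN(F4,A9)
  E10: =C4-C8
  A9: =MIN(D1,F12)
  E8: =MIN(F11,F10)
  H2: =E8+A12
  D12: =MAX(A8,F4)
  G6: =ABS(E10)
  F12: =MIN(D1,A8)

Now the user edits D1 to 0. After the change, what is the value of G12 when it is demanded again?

Demanding G12 again yields -6.

First demand of the output computes:
  F12 = MIN(3, 6) = 3
  A1 = 3 + 3 = 6
  A9 = MIN(3, 3) = 3
  F4 = MIN(6, 6) = 6
  D8 = MIN(6, 3) = 3
  D12 = MAX(6, 6) = 6
  B3 = MIN(6, 6) = 6
  B8 = MIN(6, 6) = 6
  D2 = MIN(3, 6) = 3
  H11 = 6 - 6 = 0
  F10 = ABS(0) = 0
  C4 = MAX(0, 3) = 3
  D3 = -(3) = -3
  G5 = MIN(0, 3) = 0
  F8 = MAX(0, 0) = 0
  C8 = MAX(0, 0) = 0
  E10 = 3 - 0 = 3
  G6 = ABS(3) = 3
  G12 = MIN(3, -3) = -3

After the edit, cleaning proceeds:
  F12: a read changed (D1 3->0) — executes, giving 0.
  A1: a read changed (F12 3->0; D1 3->0) — executes, giving 0.
  A9: a read changed (D1 3->0; F12 3->0) — executes, giving 0.
  F4: a read changed (A1 6->0) — executes, giving 0.
  D8: a read changed (F4 6->0; A9 3->0) — executes, giving 0.
  D12: a read changed (F4 6->0) — executes, giving 6 — identical to its old value.
  B3: a read changed (F4 6->0) — executes, giving 0.
  B8: a read changed (B3 6->0) — executes, giving 0.
  D2: a read changed (D8 3->0; B8 6->0) — executes, giving 0.
  H11: a read changed (B8 6->0) — executes, giving -6.
  F10: a read changed (H11 0->-6) — executes, giving 6.
  C4: a read changed (F10 0->6; D2 3->0) — executes, giving 6.
  D3: a read changed (C4 3->6) — executes, giving -6.
  G5: a read changed (H11 0->-6; D2 3->0) — executes, giving -6.
  F8: a read changed (G5 0->-6; H11 0->-6) — executes, giving -6.
  C8: a read changed (F10 0->6; F8 0->-6) — executes, giving 6.
  E10: a read changed (C4 3->6; C8 0->6) — executes, giving 0.
  G6: a read changed (E10 3->0) — executes, giving 0.
  G12: a read changed (G6 3->0; D3 -3->-6) — executes, giving -6.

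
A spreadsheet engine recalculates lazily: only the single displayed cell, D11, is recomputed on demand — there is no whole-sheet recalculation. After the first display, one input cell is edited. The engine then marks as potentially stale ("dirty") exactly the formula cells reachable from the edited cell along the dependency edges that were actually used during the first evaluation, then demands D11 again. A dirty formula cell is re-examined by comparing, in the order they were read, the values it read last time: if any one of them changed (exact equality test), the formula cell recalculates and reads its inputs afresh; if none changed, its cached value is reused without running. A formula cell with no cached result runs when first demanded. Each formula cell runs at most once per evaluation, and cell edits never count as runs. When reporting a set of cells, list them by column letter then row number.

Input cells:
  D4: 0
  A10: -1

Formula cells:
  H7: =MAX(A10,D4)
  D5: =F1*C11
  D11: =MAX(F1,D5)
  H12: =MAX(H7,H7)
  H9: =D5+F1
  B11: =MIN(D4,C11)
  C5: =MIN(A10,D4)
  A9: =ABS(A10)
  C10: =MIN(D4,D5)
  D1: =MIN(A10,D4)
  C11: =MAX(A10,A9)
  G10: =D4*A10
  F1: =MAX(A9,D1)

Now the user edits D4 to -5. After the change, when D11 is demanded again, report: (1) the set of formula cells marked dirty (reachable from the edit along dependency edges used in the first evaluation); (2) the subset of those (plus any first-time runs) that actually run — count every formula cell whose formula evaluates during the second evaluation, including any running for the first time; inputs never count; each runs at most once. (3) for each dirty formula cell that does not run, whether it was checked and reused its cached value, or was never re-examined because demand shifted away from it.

First evaluation (everything demanded from the output):
  A9 = ABS(-1) = 1
  C11 = MAX(-1, 1) = 1
  D1 = MIN(-1, 0) = -1
  F1 = MAX(1, -1) = 1
  D5 = 1 * 1 = 1
  D11 = MAX(1, 1) = 1

Propagation after the edit:
  D1: runs — D4 0->-5; result -5.
  F1: runs — D1 -1->-5; result 1 (same value as before).
  D5: checked — values it read are unchanged (F1 unchanged, C11 unchanged); reused cached 1 without running.
  D11: checked — values it read are unchanged (F1 unchanged, D5 unchanged); reused cached 1 without running.

Key observation: the change is absorbed at F1 — it re-runs but produces the same value, and the output's value is unchanged.

Marked dirty: D1, D5, D11, F1.
Formula cells that run: D1, F1 — 2 in total.
Checked but reused from cache: D5, D11.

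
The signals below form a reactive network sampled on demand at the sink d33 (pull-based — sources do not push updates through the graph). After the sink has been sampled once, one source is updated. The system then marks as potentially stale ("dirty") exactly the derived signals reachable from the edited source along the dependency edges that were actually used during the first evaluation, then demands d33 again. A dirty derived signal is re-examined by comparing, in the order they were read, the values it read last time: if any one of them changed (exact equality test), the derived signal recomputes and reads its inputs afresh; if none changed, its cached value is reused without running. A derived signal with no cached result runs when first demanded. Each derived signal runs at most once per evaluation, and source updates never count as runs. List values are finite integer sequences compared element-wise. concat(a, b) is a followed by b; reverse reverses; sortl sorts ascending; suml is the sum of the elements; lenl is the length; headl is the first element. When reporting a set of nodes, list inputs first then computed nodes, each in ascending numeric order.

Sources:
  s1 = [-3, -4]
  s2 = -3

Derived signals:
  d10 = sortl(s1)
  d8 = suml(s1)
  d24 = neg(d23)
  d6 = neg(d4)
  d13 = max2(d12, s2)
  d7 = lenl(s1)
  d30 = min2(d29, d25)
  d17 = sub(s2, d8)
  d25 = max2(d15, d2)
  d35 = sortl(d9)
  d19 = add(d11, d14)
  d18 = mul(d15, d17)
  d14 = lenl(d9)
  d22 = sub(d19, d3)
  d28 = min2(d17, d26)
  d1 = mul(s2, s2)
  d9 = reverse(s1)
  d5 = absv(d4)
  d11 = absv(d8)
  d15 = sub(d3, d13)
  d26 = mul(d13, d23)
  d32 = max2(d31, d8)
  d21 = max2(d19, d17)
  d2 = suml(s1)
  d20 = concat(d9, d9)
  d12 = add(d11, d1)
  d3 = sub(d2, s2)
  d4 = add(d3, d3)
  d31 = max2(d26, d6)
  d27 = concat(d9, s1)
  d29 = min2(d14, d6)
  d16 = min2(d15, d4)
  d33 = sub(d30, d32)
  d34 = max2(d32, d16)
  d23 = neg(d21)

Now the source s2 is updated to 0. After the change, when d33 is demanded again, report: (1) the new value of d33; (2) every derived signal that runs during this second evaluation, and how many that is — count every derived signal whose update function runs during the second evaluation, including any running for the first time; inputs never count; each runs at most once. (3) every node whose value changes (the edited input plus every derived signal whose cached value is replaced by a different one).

Initial pass — values computed on the first demand:
  d1 = mul(-3, -3) = 9
  d2 = suml([-3, -4]) = -7
  d3 = sub(-7, -3) = -4
  d4 = add(-4, -4) = -8
  d6 = neg(-8) = 8
  d8 = suml([-3, -4]) = -7
  d9 = reverse([-3, -4]) = [-4, -3]
  d11 = absv(-7) = 7
  d12 = add(7, 9) = 16
  d13 = max2(16, -3) = 16
  d14 = lenl([-4, -3]) = 2
  d15 = sub(-4, 16) = -20
  d17 = sub(-3, -7) = 4
  d19 = add(7, 2) = 9
  d21 = max2(9, 4) = 9
  d23 = neg(9) = -9
  d25 = max2(-20, -7) = -7
  d26 = mul(16, -9) = -144
  d29 = min2(2, 8) = 2
  d30 = min2(2, -7) = -7
  d31 = max2(-144, 8) = 8
  d32 = max2(8, -7) = 8
  d33 = sub(-7, 8) = -15

Second demand — change propagation:
  d1: re-runs because s2 -3->0; s2 -3->0; new result 0.
  d3: re-runs because s2 -3->0; new result -7.
  d4: re-runs because d3 -4->-7; d3 -4->-7; new result -14.
  d6: re-runs because d4 -8->-14; new result 14.
  d12: re-runs because d1 9->0; new result 7.
  d13: re-runs because d12 16->7; s2 -3->0; new result 7.
  d15: re-runs because d3 -4->-7; d13 16->7; new result -14.
  d17: re-runs because s2 -3->0; new result 7.
  d21: re-runs because d17 4->7; new result 9 (unchanged).
  d23: re-examined; everything it read last time is the same (d21 unchanged) — cache -9 kept, no run.
  d25: re-runs because d15 -20->-14; new result -7 (unchanged).
  d26: re-runs because d13 16->7; new result -63.
  d29: re-runs because d6 8->14; new result 2 (unchanged).
  d30: re-examined; everything it read last time is the same (d29 unchanged, d25 unchanged) — cache -7 kept, no run.
  d31: re-runs because d26 -144->-63; d6 8->14; new result 14.
  d32: re-runs because d31 8->14; new result 14.
  d33: re-runs because d32 8->14; new result -21.

The important point: at d23 every value read last time is unchanged, so the dirty flag clears without a run.

d33 now evaluates to -21.
Run set: d1, d3, d4, d6, d12, d13, d15, d17, d21, d25, d26, d29, d31, d32, d33 (15 run).
Changed values: s2, d1, d3, d4, d6, d12, d13, d15, d17, d26, d31, d32, d33.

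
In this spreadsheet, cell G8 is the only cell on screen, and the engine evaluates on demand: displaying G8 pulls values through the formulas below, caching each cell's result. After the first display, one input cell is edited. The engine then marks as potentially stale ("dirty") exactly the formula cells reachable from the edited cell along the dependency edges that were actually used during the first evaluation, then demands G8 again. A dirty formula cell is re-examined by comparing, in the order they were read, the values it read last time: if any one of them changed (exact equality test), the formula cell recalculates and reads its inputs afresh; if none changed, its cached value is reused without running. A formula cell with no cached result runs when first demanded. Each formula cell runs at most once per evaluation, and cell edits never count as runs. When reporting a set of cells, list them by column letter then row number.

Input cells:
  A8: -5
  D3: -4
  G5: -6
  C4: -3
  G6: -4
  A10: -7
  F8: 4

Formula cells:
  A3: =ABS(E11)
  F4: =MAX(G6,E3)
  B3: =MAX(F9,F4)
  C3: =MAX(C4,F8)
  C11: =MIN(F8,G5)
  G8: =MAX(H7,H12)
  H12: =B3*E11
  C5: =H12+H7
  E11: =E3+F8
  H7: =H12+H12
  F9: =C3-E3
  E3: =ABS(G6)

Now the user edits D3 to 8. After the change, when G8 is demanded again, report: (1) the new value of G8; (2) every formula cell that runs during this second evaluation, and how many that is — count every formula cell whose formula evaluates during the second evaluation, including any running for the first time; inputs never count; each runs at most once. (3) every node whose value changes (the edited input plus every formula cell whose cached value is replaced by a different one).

G8 now evaluates to 64.
Run set: none (0 run).
Changed values: D3.
The important point: nothing the output needs ever reads D3, so the edit is invisible to it.

Initial pass — values computed on the first demand:
  C3 = MAX(-3, 4) = 4
  E3 = ABS(-4) = 4
  E11 = 4 + 4 = 8
  F4 = MAX(-4, 4) = 4
  F9 = 4 - 4 = 0
  B3 = MAX(0, 4) = 4
  H12 = 4 * 8 = 32
  H7 = 32 + 32 = 64
  G8 = MAX(64, 32) = 64

Second demand — change propagation:
  no demanded computation ever read D3, so the edit dirties nothing and nothing runs.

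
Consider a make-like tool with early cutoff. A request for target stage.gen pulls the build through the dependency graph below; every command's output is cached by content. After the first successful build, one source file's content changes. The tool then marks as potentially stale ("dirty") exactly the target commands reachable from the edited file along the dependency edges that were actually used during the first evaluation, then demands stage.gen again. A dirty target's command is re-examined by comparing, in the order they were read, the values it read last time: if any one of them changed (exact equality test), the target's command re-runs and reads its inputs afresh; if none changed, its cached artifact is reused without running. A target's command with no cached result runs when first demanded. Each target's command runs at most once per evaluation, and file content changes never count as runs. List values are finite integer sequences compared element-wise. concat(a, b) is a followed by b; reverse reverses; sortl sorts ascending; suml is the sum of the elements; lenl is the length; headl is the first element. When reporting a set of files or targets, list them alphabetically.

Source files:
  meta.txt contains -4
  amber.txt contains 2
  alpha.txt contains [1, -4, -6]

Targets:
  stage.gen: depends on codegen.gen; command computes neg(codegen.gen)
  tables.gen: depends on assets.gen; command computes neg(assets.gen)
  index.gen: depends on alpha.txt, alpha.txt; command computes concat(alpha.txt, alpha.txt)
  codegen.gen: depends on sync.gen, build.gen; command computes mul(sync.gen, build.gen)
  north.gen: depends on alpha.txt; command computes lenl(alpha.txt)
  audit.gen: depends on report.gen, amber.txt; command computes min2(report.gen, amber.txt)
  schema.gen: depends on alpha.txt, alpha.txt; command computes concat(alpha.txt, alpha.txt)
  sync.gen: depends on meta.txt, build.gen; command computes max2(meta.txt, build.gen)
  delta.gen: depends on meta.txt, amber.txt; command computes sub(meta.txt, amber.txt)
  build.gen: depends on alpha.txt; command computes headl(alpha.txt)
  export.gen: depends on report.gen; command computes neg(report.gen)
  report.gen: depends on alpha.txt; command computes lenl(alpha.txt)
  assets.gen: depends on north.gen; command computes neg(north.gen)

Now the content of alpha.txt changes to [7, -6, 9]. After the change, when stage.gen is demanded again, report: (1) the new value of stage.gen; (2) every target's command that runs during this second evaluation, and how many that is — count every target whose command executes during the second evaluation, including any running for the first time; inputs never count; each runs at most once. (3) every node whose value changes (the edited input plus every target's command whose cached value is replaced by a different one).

Demanding stage.gen again yields -49.
4 target commands run: build.gen, codegen.gen, stage.gen, sync.gen.
The nodes whose values change: alpha.txt, build.gen, codegen.gen, stage.gen, sync.gen.

First demand of the output computes:
  build.gen = headl([1, -4, -6]) = 1
  sync.gen = max2(-4, 1) = 1
  codegen.gen = mul(1, 1) = 1
  stage.gen = neg(1) = -1

After the edit, cleaning proceeds:
  build.gen: a read changed (alpha.txt [1, -4, -6]->[7, -6, 9]) — executes, giving 7.
  sync.gen: a read changed (build.gen 1->7) — executes, giving 7.
  codegen.gen: a read changed (sync.gen 1->7; build.gen 1->7) — executes, giving 49.
  stage.gen: a read changed (codegen.gen 1->49) — executes, giving -49.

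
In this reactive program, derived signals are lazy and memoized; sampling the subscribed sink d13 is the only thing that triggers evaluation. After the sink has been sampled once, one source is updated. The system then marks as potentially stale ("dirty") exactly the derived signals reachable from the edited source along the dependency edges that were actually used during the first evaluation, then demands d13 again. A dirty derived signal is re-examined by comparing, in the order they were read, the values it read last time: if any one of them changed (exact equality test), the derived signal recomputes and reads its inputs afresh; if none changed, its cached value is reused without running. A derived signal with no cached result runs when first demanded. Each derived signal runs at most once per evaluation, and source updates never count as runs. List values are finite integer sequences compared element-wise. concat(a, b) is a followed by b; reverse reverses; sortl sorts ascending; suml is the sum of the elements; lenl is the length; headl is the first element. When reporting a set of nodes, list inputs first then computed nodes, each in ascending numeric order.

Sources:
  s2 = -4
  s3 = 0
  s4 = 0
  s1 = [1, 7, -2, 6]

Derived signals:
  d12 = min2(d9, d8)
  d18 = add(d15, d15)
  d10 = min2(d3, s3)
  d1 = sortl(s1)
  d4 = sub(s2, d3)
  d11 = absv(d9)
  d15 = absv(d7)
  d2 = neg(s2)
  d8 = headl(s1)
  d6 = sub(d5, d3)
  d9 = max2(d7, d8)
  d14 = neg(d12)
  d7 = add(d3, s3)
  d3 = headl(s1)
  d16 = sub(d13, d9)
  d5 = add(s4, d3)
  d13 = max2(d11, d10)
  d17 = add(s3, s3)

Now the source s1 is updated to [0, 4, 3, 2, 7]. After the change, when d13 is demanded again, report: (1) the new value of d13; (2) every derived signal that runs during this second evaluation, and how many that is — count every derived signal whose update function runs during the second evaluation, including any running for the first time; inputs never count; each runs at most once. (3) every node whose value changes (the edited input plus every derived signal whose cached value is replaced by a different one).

Demanding d13 again yields 0.
7 derived signals run: d3, d7, d8, d9, d10, d11, d13.
The nodes whose values change: s1, d3, d7, d8, d9, d11, d13.

First demand of the output computes:
  d3 = headl([1, 7, -2, 6]) = 1
  d7 = add(1, 0) = 1
  d8 = headl([1, 7, -2, 6]) = 1
  d9 = max2(1, 1) = 1
  d10 = min2(1, 0) = 0
  d11 = absv(1) = 1
  d13 = max2(1, 0) = 1

After the edit, cleaning proceeds:
  d3: a read changed (s1 [1, 7, -2, 6]->[0, 4, 3, 2, 7]) — executes, giving 0.
  d7: a read changed (d3 1->0) — executes, giving 0.
  d8: a read changed (s1 [1, 7, -2, 6]->[0, 4, 3, 2, 7]) — executes, giving 0.
  d9: a read changed (d7 1->0; d8 1->0) — executes, giving 0.
  d10: a read changed (d3 1->0) — executes, giving 0 — identical to its old value.
  d11: a read changed (d9 1->0) — executes, giving 0.
  d13: a read changed (d11 1->0) — executes, giving 0.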